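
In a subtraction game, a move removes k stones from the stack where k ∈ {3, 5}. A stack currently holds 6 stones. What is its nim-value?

Build the Grundy sequence with g(k) = mex{g(k−s) : s ∈ {3, 5}, s ≤ k}:
g(0) = mex{} = 0
g(1) = mex{} = 0
g(2) = mex{} = 0
g(3) = mex{0} = 1
g(4) = mex{0} = 1
g(5) = mex{0} = 1
g(6) = mex{0,1} = 2
So g(6) = 2.

2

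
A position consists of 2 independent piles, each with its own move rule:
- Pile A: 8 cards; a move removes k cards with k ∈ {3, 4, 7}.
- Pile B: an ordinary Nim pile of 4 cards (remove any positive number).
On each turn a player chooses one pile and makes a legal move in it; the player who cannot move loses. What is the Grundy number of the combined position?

6

Build the Grundy sequence for pile A with g(k) = mex{g(k−s) : s ∈ {3, 4, 7}, s ≤ k}:
k:     0  1  2  3  4  5  6  7  8
g(k):  0  0  0  1  1  1  2  2  2
So g(8) = 2.
Pile B is a plain Nim pile of size 4, so its Grundy value is 4.
The value of a disjunctive sum is the nim-sum of the parts.
Combined value = 2 ⊕ 4 = 6.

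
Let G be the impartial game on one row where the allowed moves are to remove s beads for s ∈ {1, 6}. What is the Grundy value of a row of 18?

0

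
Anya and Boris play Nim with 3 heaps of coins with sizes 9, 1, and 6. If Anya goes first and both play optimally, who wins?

Anya wins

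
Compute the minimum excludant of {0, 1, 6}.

2

The values 0, 1 are all present; 2 is the first non-negative integer missing from the set.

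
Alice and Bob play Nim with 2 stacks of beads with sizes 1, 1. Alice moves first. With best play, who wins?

Nim-sum: 1 XOR 1 = 0.
The nim-sum is 0, so this is a P-position: the player to move is in a losing position under optimal play; Alice is about to move from it and so loses — Bob wins.

Bob wins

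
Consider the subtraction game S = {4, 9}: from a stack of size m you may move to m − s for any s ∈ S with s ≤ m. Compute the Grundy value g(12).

1

Compute g(0), g(1), … for moves {4, 9}:
g(0) = mex{} = 0
g(1) = mex{} = 0
g(2) = mex{} = 0
g(3) = mex{} = 0
g(4) = mex{0} = 1
g(5) = mex{0} = 1
g(6) = mex{0} = 1
g(7) = mex{0} = 1
g(8) = mex{1} = 0
g(9) = mex{0,1} = 2
g(10) = mex{0,1} = 2
g(11) = mex{0,1} = 2
g(12) = mex{0} = 1
So g(12) = 1.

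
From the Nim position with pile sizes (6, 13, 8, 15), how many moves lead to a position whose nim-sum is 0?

3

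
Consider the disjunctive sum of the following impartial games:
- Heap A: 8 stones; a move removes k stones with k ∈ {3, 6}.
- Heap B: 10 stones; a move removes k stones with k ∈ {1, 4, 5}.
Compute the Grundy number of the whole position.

2

Grundy values for heap A (subtraction set {3, 6}):
k:     0  1  2  3  4  5  6  7  8
g(k):  0  0  0  1  1  1  2  2  2
So g(8) = 2.
For heap B, compute g(0), g(1), … with moves {1, 4, 5}:
g(0) = mex{} = 0
g(1) = mex{0} = 1
g(2) = mex{1} = 0
g(3) = mex{0} = 1
g(4) = mex{0,1} = 2
g(5) = mex{0,1,2} = 3
g(6) = mex{0,1,3} = 2
g(7) = mex{0,1,2} = 3
g(8) = mex{1,2,3} = 0
g(9) = mex{0,2,3} = 1
g(10) = mex{1,2,3} = 0
So g(10) = 0.
By the Sprague-Grundy theorem, the Grundy value of a sum of independent games is the XOR of the component values.
Combined value = 2 XOR 0 = 2.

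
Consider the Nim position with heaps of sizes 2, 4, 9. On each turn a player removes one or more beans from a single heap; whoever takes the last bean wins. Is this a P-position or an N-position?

N-position

Write each in binary and XOR column by column:
  0010  (2)
  0100  (4)
  1001  (9)
  ----
  1111  (15)
The nim-sum is 15 ≠ 0, so this is an N-position: the player to move can win.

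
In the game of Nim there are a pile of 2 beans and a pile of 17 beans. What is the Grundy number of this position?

19

Compute the nim-sum pairwise:
2 ^ 17 = 19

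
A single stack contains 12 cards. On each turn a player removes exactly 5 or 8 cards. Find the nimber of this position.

2

Build the Grundy sequence with g(k) = mex{g(k−s) : s ∈ {5, 8}, s ≤ k}:
k:     0  1  2  3  4  5  6  7  8  9 10 11 12
g(k):  0  0  0  0  0  1  1  1  1  1  2  2  2
So g(12) = 2.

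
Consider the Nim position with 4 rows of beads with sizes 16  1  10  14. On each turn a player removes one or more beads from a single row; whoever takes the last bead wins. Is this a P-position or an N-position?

N-position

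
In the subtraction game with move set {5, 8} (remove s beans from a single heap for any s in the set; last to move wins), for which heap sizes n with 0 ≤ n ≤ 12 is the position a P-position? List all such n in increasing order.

0, 1, 2, 3, 4

Compute g(0), g(1), … for moves {5, 8}:
k:     0  1  2  3  4  5  6  7  8  9 10 11 12
g(k):  0  0  0  0  0  1  1  1  1  1  2  2  2
The P-positions (g = 0) in 0..12 are 0, 1, 2, 3, 4.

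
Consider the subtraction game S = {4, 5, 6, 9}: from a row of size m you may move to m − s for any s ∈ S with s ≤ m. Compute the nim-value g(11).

Compute g(0), g(1), … for moves {4, 5, 6, 9}:
k:     0  1  2  3  4  5  6  7  8  9 10 11
g(k):  0  0  0  0  1  1  1  1  2  2  2  2
So g(11) = 2.

2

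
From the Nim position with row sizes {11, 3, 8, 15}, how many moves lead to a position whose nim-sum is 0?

3

Write each in binary and XOR column by column:
  1011  (11)
  0011  (3)
  1000  (8)
  1111  (15)
  ----
  1111  (15)
The overall nim-sum is X = 15. A row of size p has a winning move iff p XOR X < p (reduce it to p XOR X).
  11: 11 XOR 15 = 4 < 11 — winning move (to 4).
  3: 3 XOR 15 = 12 ≥ 3 — no move.
  8: 8 XOR 15 = 7 < 8 — winning move (to 7).
  15: 15 XOR 15 = 0 < 15 — winning move (to 0).
That gives 3 winning moves.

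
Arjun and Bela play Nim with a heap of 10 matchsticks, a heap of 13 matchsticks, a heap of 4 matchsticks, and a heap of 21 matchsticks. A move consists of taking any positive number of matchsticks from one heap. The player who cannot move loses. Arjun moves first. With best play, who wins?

Arjun wins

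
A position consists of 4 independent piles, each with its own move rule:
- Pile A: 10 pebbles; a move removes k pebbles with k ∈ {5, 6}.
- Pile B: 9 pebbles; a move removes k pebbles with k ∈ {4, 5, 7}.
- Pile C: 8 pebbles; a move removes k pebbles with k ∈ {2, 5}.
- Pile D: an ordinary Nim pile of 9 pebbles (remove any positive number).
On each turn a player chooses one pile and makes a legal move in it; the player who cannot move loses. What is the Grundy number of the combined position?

Grundy values for pile A (subtraction set {5, 6}):
k:     0  1  2  3  4  5  6  7  8  9 10
g(k):  0  0  0  0  0  1  1  1  1  1  2
So g(10) = 2.
Build the Grundy sequence for pile B with g(k) = mex{g(k−s) : s ∈ {4, 5, 7}, s ≤ k}:
g(0) = mex{} = 0
g(1) = mex{} = 0
g(2) = mex{} = 0
g(3) = mex{} = 0
g(4) = mex{0} = 1
g(5) = mex{0} = 1
g(6) = mex{0} = 1
g(7) = mex{0} = 1
g(8) = mex{0,1} = 2
g(9) = mex{0,1} = 2
So g(9) = 2.
Grundy values for pile C (subtraction set {2, 5}):
k:     0  1  2  3  4  5  6  7  8
g(k):  0  0  1  1  0  2  1  0  0
So g(8) = 0.
Pile D is a plain Nim pile of size 9, so its Grundy value is 9.
The value of a disjunctive sum is the nim-sum of the parts.
Combined value = 2 ⊕ 2 ⊕ 0 ⊕ 9 = 9.

9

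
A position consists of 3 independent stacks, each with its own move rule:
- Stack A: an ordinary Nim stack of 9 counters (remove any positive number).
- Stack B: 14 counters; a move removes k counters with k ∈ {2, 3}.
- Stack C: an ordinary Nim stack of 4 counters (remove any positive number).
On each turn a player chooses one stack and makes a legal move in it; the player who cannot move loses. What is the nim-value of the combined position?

15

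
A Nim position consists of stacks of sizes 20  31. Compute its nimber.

Compute the nim-sum pairwise:
20 XOR 31 = 11

11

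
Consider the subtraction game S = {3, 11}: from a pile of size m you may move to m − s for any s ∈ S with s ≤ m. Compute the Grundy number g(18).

Build the Grundy sequence with g(k) = mex{g(k−s) : s ∈ {3, 11}, s ≤ k}:
k:     0  1  2  3  4  5  6  7  8  9 10 11 12 13 14 15 16 17 18
g(k):  0  0  0  1  1  1  0  0  0  1  1  1  2  2  0  0  0  1  1
So g(18) = 1.

1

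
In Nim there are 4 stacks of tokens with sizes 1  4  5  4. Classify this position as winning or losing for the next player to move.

Compute the nim-sum pairwise:
1 XOR 4 = 5
5 XOR 5 = 0
0 XOR 4 = 4
The nim-sum is 4 ≠ 0, so this is an N-position: the player to move can win.

Winning position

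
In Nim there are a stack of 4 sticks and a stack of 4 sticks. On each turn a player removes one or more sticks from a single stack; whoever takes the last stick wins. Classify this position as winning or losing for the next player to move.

Losing position

Compute the nim-sum pairwise:
4 XOR 4 = 0
The nim-sum is 0, so this is a P-position: the player to move is in a losing position under optimal play.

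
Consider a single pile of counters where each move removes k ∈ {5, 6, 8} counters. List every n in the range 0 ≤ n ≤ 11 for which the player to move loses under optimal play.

Compute g(0), g(1), … for moves {5, 6, 8}:
g(0) = mex{} = 0
g(1) = mex{} = 0
g(2) = mex{} = 0
g(3) = mex{} = 0
g(4) = mex{} = 0
g(5) = mex{0} = 1
g(6) = mex{0} = 1
g(7) = mex{0} = 1
g(8) = mex{0} = 1
g(9) = mex{0} = 1
g(10) = mex{0,1} = 2
g(11) = mex{0,1} = 2
The P-positions (g = 0) in 0..11 are 0, 1, 2, 3, 4.

0, 1, 2, 3, 4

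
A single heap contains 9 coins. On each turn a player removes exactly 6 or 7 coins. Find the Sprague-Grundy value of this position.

1

Grundy values for subtraction set {6, 7}:
g(0) = mex{} = 0
g(1) = mex{} = 0
g(2) = mex{} = 0
g(3) = mex{} = 0
g(4) = mex{} = 0
g(5) = mex{} = 0
g(6) = mex{0} = 1
g(7) = mex{0} = 1
g(8) = mex{0} = 1
g(9) = mex{0} = 1
So g(9) = 1.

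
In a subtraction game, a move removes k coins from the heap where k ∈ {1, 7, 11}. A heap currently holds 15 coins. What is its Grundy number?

Grundy values for subtraction set {1, 7, 11}:
k:     0  1  2  3  4  5  6  7  8  9 10 11 12 13 14 15
g(k):  0  1  0  1  0  1  0  1  0  1  0  1  0  1  0  1
So g(15) = 1.

1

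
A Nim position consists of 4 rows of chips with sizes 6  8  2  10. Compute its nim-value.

6

Compute the nim-sum pairwise:
6 ^ 8 = 14
14 ^ 2 = 12
12 ^ 10 = 6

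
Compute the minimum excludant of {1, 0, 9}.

The values 0, 1 are all present; 2 is the first non-negative integer missing from the set.

2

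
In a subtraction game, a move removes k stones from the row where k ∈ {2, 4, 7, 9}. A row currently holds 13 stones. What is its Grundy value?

1

Build the Grundy sequence with g(k) = mex{g(k−s) : s ∈ {2, 4, 7, 9}, s ≤ k}:
g(0) = mex{} = 0
g(1) = mex{} = 0
g(2) = mex{0} = 1
g(3) = mex{0} = 1
g(4) = mex{0,1} = 2
g(5) = mex{0,1} = 2
g(6) = mex{1,2} = 0
g(7) = mex{0,1,2} = 3
g(8) = mex{0,2} = 1
g(9) = mex{0,1,2,3} = 4
g(10) = mex{0,1} = 2
g(11) = mex{1,2,3,4} = 0
g(12) = mex{1,2} = 0
g(13) = mex{0,2,4} = 1
So g(13) = 1.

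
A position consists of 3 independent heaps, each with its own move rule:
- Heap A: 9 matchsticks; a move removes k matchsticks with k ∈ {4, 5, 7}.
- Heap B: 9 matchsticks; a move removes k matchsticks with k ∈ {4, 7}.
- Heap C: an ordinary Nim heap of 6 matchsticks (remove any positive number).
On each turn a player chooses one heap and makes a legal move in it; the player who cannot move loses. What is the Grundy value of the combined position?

6

Grundy values for heap A (subtraction set {4, 5, 7}):
g(0) = mex{} = 0
g(1) = mex{} = 0
g(2) = mex{} = 0
g(3) = mex{} = 0
g(4) = mex{0} = 1
g(5) = mex{0} = 1
g(6) = mex{0} = 1
g(7) = mex{0} = 1
g(8) = mex{0,1} = 2
g(9) = mex{0,1} = 2
So g(9) = 2.
Grundy values for heap B (subtraction set {4, 7}):
k:     0  1  2  3  4  5  6  7  8  9
g(k):  0  0  0  0  1  1  1  1  2  2
So g(9) = 2.
Heap C is a plain Nim heap of size 6, so its Grundy value is 6.
The value of a disjunctive sum is the nim-sum of the parts.
Combined value = 2 ⊕ 2 ⊕ 6 = 6.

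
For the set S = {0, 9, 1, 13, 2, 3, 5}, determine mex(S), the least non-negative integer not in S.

The values 0, 1, 2, 3 are all present; 4 is the first non-negative integer missing from the set.

4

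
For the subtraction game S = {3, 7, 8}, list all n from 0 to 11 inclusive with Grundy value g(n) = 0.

0, 1, 2, 6, 11

Grundy values for subtraction set {3, 7, 8}:
k:     0  1  2  3  4  5  6  7  8  9 10 11
g(k):  0  0  0  1  1  1  0  2  2  1  3  0
The P-positions (g = 0) in 0..11 are 0, 1, 2, 6, 11.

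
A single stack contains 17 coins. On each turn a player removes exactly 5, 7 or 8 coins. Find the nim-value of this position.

Compute g(0), g(1), … for moves {5, 7, 8}:
k:     0  1  2  3  4  5  6  7  8  9 10 11 12 13 14 15 16 17
g(k):  0  0  0  0  0  1  1  1  1  1  2  2  2  0  0  0  0  0
So g(17) = 0.

0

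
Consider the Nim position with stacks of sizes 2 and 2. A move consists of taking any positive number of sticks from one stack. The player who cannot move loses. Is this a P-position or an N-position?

P-position

Compute the nim-sum pairwise:
2 XOR 2 = 0
The nim-sum is 0, so this is a P-position: the player to move is in a losing position under optimal play.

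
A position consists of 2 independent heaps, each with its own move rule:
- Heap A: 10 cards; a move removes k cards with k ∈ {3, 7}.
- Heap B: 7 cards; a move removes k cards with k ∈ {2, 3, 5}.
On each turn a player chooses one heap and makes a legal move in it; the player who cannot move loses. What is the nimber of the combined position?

Build the Grundy sequence for heap A with g(k) = mex{g(k−s) : s ∈ {3, 7}, s ≤ k}:
k:     0  1  2  3  4  5  6  7  8  9 10
g(k):  0  0  0  1  1  1  0  2  2  1  0
So g(10) = 0.
For heap B, compute g(0), g(1), … with moves {2, 3, 5}:
g(0) = mex{} = 0
g(1) = mex{} = 0
g(2) = mex{0} = 1
g(3) = mex{0} = 1
g(4) = mex{0,1} = 2
g(5) = mex{0,1} = 2
g(6) = mex{0,1,2} = 3
g(7) = mex{1,2} = 0
So g(7) = 0.
By the Sprague-Grundy theorem, the Grundy value of a sum of independent games is the XOR of the component values.
Combined value = 0 XOR 0 = 0.

0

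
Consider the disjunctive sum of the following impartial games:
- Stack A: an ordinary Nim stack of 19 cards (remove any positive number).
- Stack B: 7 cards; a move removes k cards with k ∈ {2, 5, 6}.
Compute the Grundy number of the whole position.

16

Stack A is a plain Nim stack of size 19, so its Grundy value is 19.
Build the Grundy sequence for stack B with g(k) = mex{g(k−s) : s ∈ {2, 5, 6}, s ≤ k}:
g(0) = mex{} = 0
g(1) = mex{} = 0
g(2) = mex{0} = 1
g(3) = mex{0} = 1
g(4) = mex{1} = 0
g(5) = mex{0,1} = 2
g(6) = mex{0} = 1
g(7) = mex{0,1,2} = 3
So g(7) = 3.
By the Sprague-Grundy theorem, the Grundy value of a sum of independent games is the XOR of the component values.
Combined value = 19 ⊕ 3 = 16.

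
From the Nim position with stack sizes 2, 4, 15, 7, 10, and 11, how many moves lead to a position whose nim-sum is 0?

Compute the nim-sum pairwise:
2 ⊕ 4 = 6
6 ⊕ 15 = 9
9 ⊕ 7 = 14
14 ⊕ 10 = 4
4 ⊕ 11 = 15
The overall nim-sum is X = 15. A stack of size p has a winning move iff p XOR X < p (reduce it to p XOR X).
  2: 2 XOR 15 = 13 ≥ 2 — no move.
  4: 4 XOR 15 = 11 ≥ 4 — no move.
  15: 15 XOR 15 = 0 < 15 — winning move (to 0).
  7: 7 XOR 15 = 8 ≥ 7 — no move.
  10: 10 XOR 15 = 5 < 10 — winning move (to 5).
  11: 11 XOR 15 = 4 < 11 — winning move (to 4).
That gives 3 winning moves.

3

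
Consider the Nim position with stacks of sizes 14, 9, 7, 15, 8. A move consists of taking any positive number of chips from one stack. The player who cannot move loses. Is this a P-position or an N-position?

N-position

Compute the nim-sum pairwise:
14 ⊕ 9 = 7
7 ⊕ 7 = 0
0 ⊕ 15 = 15
15 ⊕ 8 = 7
The nim-sum is 7 ≠ 0, so this is an N-position: the player to move can win.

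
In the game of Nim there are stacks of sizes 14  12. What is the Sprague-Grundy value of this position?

2

Nim-sum: 14 XOR 12 = 2.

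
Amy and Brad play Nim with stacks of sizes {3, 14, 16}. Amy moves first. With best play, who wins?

Nim-sum: 3 ^ 14 ^ 16 = 29.
The nim-sum is 29 ≠ 0, so this is an N-position: the player to move can win; Amy has a winning move.

Amy wins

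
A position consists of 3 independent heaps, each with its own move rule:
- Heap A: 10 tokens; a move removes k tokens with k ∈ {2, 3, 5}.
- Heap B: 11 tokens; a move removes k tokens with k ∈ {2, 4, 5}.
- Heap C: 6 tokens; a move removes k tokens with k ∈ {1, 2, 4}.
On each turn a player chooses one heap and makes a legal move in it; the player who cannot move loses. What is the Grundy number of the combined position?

3

Build the Grundy sequence for heap A with g(k) = mex{g(k−s) : s ∈ {2, 3, 5}, s ≤ k}:
k:     0  1  2  3  4  5  6  7  8  9 10
g(k):  0  0  1  1  2  2  3  0  0  1  1
So g(10) = 1.
Grundy values for heap B (subtraction set {2, 4, 5}):
k:     0  1  2  3  4  5  6  7  8  9 10 11
g(k):  0  0  1  1  2  2  3  0  0  1  1  2
So g(11) = 2.
Build the Grundy sequence for heap C with g(k) = mex{g(k−s) : s ∈ {1, 2, 4}, s ≤ k}:
k:     0  1  2  3  4  5  6
g(k):  0  1  2  0  1  2  0
So g(6) = 0.
By the Sprague-Grundy theorem, the Grundy value of a sum of independent games is the XOR of the component values.
Combined value = 1 ⊕ 2 ⊕ 0 = 3.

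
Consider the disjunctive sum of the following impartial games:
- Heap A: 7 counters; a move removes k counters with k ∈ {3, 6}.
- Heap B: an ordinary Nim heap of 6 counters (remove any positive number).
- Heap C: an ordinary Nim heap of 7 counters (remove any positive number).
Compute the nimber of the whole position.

3

For heap A, compute g(0), g(1), … with moves {3, 6}:
g(0) = mex{} = 0
g(1) = mex{} = 0
g(2) = mex{} = 0
g(3) = mex{0} = 1
g(4) = mex{0} = 1
g(5) = mex{0} = 1
g(6) = mex{0,1} = 2
g(7) = mex{0,1} = 2
So g(7) = 2.
Heap B is a plain Nim heap of size 6, so its Grundy value is 6.
Heap C is a plain Nim heap of size 7, so its Grundy value is 7.
By the Sprague-Grundy theorem, the Grundy value of a sum of independent games is the XOR of the component values.
Combined value = 2 XOR 6 XOR 7 = 3.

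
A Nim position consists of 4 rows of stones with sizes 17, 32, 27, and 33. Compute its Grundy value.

11

Nim-sum: 17 ^ 32 ^ 27 ^ 33 = 11.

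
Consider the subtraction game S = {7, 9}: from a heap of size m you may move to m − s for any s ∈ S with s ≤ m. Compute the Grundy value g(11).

1

Grundy values for subtraction set {7, 9}:
k:     0  1  2  3  4  5  6  7  8  9 10 11
g(k):  0  0  0  0  0  0  0  1  1  1  1  1
So g(11) = 1.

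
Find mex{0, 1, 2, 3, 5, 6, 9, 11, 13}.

The values 0, 1, 2, 3 are all present; 4 is the first non-negative integer missing from the set.

4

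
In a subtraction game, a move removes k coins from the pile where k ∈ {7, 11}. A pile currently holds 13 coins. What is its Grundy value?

1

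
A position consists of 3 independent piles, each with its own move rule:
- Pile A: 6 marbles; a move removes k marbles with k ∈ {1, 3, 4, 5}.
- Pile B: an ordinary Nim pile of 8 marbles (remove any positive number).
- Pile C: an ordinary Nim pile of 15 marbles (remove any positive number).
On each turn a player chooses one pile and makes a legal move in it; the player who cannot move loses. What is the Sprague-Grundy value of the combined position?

5

For pile A, compute g(0), g(1), … with moves {1, 3, 4, 5}:
k:     0  1  2  3  4  5  6
g(k):  0  1  0  1  2  3  2
So g(6) = 2.
Pile B is a plain Nim pile of size 8, so its Grundy value is 8.
Pile C is a plain Nim pile of size 15, so its Grundy value is 15.
By the Sprague-Grundy theorem, the Grundy value of a sum of independent games is the XOR of the component values.
Combined value = 2 XOR 8 XOR 15 = 5.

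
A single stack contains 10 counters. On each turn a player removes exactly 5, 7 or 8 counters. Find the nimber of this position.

2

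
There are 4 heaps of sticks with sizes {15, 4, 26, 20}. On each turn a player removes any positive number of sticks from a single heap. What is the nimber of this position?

Nim-sum: 15 XOR 4 XOR 26 XOR 20 = 5.

5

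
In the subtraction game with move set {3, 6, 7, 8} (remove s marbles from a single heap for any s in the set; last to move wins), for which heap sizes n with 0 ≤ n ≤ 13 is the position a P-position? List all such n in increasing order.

Grundy values for subtraction set {3, 6, 7, 8}:
g(0) = mex{} = 0
g(1) = mex{} = 0
g(2) = mex{} = 0
g(3) = mex{0} = 1
g(4) = mex{0} = 1
g(5) = mex{0} = 1
g(6) = mex{0,1} = 2
g(7) = mex{0,1} = 2
g(8) = mex{0,1} = 2
g(9) = mex{0,1,2} = 3
g(10) = mex{0,1,2} = 3
g(11) = mex{1,2} = 0
g(12) = mex{1,2,3} = 0
g(13) = mex{1,2,3} = 0
The P-positions (g = 0) in 0..13 are 0, 1, 2, 11, 12, 13.

0, 1, 2, 11, 12, 13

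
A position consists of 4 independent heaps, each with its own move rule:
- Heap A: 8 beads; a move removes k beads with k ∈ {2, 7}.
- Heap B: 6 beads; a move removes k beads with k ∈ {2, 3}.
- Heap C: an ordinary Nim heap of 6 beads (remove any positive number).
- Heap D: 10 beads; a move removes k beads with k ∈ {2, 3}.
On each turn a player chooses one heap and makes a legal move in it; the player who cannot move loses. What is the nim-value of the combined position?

For heap A, compute g(0), g(1), … with moves {2, 7}:
k:     0  1  2  3  4  5  6  7  8
g(k):  0  0  1  1  0  0  1  1  2
So g(8) = 2.
Grundy values for heap B (subtraction set {2, 3}):
k:     0  1  2  3  4  5  6
g(k):  0  0  1  1  2  0  0
So g(6) = 0.
Heap C is a plain Nim heap of size 6, so its Grundy value is 6.
Build the Grundy sequence for heap D with g(k) = mex{g(k−s) : s ∈ {2, 3}, s ≤ k}:
k:     0  1  2  3  4  5  6  7  8  9 10
g(k):  0  0  1  1  2  0  0  1  1  2  0
So g(10) = 0.
The value of a disjunctive sum is the nim-sum of the parts.
Combined value = 2 XOR 0 XOR 6 XOR 0 = 4.

4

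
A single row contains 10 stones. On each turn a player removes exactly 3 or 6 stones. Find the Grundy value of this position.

Grundy values for subtraction set {3, 6}:
k:     0  1  2  3  4  5  6  7  8  9 10
g(k):  0  0  0  1  1  1  2  2  2  0  0
So g(10) = 0.

0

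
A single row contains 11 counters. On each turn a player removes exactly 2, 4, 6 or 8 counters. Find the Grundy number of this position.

Grundy values for subtraction set {2, 4, 6, 8}:
g(0) = mex{} = 0
g(1) = mex{} = 0
g(2) = mex{0} = 1
g(3) = mex{0} = 1
g(4) = mex{0,1} = 2
g(5) = mex{0,1} = 2
g(6) = mex{0,1,2} = 3
g(7) = mex{0,1,2} = 3
g(8) = mex{0,1,2,3} = 4
g(9) = mex{0,1,2,3} = 4
g(10) = mex{1,2,3,4} = 0
g(11) = mex{1,2,3,4} = 0
So g(11) = 0.

0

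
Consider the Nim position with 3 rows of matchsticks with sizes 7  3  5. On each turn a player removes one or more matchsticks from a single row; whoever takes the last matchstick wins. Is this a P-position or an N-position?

N-position

Nim-sum: 7 ^ 3 ^ 5 = 1.
The nim-sum is 1 ≠ 0, so this is an N-position: the player to move can win.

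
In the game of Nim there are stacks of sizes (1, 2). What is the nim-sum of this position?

Nim-sum: 1 ⊕ 2 = 3.

3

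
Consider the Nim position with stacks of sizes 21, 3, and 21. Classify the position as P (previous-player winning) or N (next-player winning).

N-position

Nim-sum: 21 ⊕ 3 ⊕ 21 = 3.
The nim-sum is 3 ≠ 0, so this is an N-position: the player to move can win.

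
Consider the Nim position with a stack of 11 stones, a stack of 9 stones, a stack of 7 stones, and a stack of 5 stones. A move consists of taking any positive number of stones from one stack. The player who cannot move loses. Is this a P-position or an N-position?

Bitwise XOR of the heap sizes:
  1011  (11)
  1001  (9)
  0111  (7)
  0101  (5)
  ----
  0000  (0)
The nim-sum is 0, so this is a P-position: the player to move is in a losing position under optimal play.

P-position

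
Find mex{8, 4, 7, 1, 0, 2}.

3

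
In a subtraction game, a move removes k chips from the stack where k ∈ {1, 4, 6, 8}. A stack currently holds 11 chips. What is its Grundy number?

2

Grundy values for subtraction set {1, 4, 6, 8}:
k:     0  1  2  3  4  5  6  7  8  9 10 11
g(k):  0  1  0  1  2  0  1  0  1  2  3  2
So g(11) = 2.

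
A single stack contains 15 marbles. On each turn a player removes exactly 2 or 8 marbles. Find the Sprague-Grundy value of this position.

0

Build the Grundy sequence with g(k) = mex{g(k−s) : s ∈ {2, 8}, s ≤ k}:
k:     0  1  2  3  4  5  6  7  8  9 10 11 12 13 14 15
g(k):  0  0  1  1  0  0  1  1  2  2  0  0  1  1  0  0
So g(15) = 0.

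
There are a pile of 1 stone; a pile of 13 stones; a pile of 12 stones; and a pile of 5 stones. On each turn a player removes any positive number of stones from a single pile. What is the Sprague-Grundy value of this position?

Compute the nim-sum pairwise:
1 ⊕ 13 = 12
12 ⊕ 12 = 0
0 ⊕ 5 = 5

5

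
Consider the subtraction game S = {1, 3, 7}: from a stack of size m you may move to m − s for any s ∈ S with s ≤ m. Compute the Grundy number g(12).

Compute g(0), g(1), … for moves {1, 3, 7}:
g(0) = mex{} = 0
g(1) = mex{0} = 1
g(2) = mex{1} = 0
g(3) = mex{0} = 1
g(4) = mex{1} = 0
g(5) = mex{0} = 1
g(6) = mex{1} = 0
g(7) = mex{0} = 1
g(8) = mex{1} = 0
g(9) = mex{0} = 1
g(10) = mex{1} = 0
g(11) = mex{0} = 1
g(12) = mex{1} = 0
So g(12) = 0.

0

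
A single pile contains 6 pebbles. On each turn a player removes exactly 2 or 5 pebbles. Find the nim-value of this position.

1

Compute g(0), g(1), … for moves {2, 5}:
k:     0  1  2  3  4  5  6
g(k):  0  0  1  1  0  2  1
So g(6) = 1.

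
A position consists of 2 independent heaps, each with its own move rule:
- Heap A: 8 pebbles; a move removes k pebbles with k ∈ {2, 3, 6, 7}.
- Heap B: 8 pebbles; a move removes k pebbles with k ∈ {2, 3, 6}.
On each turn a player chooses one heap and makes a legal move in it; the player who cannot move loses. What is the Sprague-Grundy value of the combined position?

For heap A, compute g(0), g(1), … with moves {2, 3, 6, 7}:
k:     0  1  2  3  4  5  6  7  8
g(k):  0  0  1  1  2  0  3  1  2
So g(8) = 2.
Grundy values for heap B (subtraction set {2, 3, 6}):
g(0) = mex{} = 0
g(1) = mex{} = 0
g(2) = mex{0} = 1
g(3) = mex{0} = 1
g(4) = mex{0,1} = 2
g(5) = mex{1} = 0
g(6) = mex{0,1,2} = 3
g(7) = mex{0,2} = 1
g(8) = mex{0,1,3} = 2
So g(8) = 2.
The value of a disjunctive sum is the nim-sum of the parts.
Combined value = 2 XOR 2 = 0.

0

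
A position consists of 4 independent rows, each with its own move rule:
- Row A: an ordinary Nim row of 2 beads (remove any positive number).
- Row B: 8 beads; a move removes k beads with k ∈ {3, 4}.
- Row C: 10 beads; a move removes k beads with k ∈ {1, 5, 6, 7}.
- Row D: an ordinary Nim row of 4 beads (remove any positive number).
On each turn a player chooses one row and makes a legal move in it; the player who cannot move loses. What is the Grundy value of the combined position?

4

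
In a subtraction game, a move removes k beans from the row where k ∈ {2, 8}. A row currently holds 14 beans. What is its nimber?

Build the Grundy sequence with g(k) = mex{g(k−s) : s ∈ {2, 8}, s ≤ k}:
k:     0  1  2  3  4  5  6  7  8  9 10 11 12 13 14
g(k):  0  0  1  1  0  0  1  1  2  2  0  0  1  1  0
So g(14) = 0.

0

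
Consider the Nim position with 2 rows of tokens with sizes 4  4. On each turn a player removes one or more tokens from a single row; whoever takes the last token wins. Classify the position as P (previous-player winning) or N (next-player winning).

P-position

In binary:
  100  (4)
  100  (4)
  ---
  000  (0)
The nim-sum is 0, so this is a P-position: the player to move is in a losing position under optimal play.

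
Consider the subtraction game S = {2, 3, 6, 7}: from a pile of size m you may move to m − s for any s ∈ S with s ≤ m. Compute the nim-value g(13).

Build the Grundy sequence with g(k) = mex{g(k−s) : s ∈ {2, 3, 6, 7}, s ≤ k}:
g(0) = mex{} = 0
g(1) = mex{} = 0
g(2) = mex{0} = 1
g(3) = mex{0} = 1
g(4) = mex{0,1} = 2
g(5) = mex{1} = 0
g(6) = mex{0,1,2} = 3
g(7) = mex{0,2} = 1
g(8) = mex{0,1,3} = 2
g(9) = mex{1,3} = 0
g(10) = mex{1,2} = 0
g(11) = mex{0,2} = 1
g(12) = mex{0,3} = 1
g(13) = mex{0,1,3} = 2
So g(13) = 2.

2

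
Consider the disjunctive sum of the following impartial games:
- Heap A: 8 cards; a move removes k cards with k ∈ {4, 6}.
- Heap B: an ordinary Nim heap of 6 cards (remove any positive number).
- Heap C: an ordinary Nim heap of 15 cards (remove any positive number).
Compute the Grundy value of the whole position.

Build the Grundy sequence for heap A with g(k) = mex{g(k−s) : s ∈ {4, 6}, s ≤ k}:
g(0) = mex{} = 0
g(1) = mex{} = 0
g(2) = mex{} = 0
g(3) = mex{} = 0
g(4) = mex{0} = 1
g(5) = mex{0} = 1
g(6) = mex{0} = 1
g(7) = mex{0} = 1
g(8) = mex{0,1} = 2
So g(8) = 2.
Heap B is a plain Nim heap of size 6, so its Grundy value is 6.
Heap C is a plain Nim heap of size 15, so its Grundy value is 15.
The value of a disjunctive sum is the nim-sum of the parts.
Combined value = 2 ⊕ 6 ⊕ 15 = 11.

11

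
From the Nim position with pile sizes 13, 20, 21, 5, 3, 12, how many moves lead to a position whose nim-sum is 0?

5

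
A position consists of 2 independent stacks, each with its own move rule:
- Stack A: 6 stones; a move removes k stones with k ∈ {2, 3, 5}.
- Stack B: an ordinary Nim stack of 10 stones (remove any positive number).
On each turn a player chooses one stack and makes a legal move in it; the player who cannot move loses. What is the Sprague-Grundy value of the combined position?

For stack A, compute g(0), g(1), … with moves {2, 3, 5}:
g(0) = mex{} = 0
g(1) = mex{} = 0
g(2) = mex{0} = 1
g(3) = mex{0} = 1
g(4) = mex{0,1} = 2
g(5) = mex{0,1} = 2
g(6) = mex{0,1,2} = 3
So g(6) = 3.
Stack B is a plain Nim stack of size 10, so its Grundy value is 10.
The value of a disjunctive sum is the nim-sum of the parts.
Combined value = 3 XOR 10 = 9.

9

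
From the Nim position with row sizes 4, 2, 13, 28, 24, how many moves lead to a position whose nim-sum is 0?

Nim-sum: 4 ^ 2 ^ 13 ^ 28 ^ 24 = 15.
The overall nim-sum is X = 15. A row of size p has a winning move iff p XOR X < p (reduce it to p XOR X).
  4: 4 XOR 15 = 11 ≥ 4 — no move.
  2: 2 XOR 15 = 13 ≥ 2 — no move.
  13: 13 XOR 15 = 2 < 13 — winning move (to 2).
  28: 28 XOR 15 = 19 < 28 — winning move (to 19).
  24: 24 XOR 15 = 23 < 24 — winning move (to 23).
That gives 3 winning moves.

3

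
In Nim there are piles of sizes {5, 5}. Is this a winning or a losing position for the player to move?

Nim-sum: 5 ^ 5 = 0.
The nim-sum is 0, so this is a P-position: the player to move is in a losing position under optimal play.

Losing position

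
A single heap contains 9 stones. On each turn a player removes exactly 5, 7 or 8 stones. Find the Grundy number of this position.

Grundy values for subtraction set {5, 7, 8}:
g(0) = mex{} = 0
g(1) = mex{} = 0
g(2) = mex{} = 0
g(3) = mex{} = 0
g(4) = mex{} = 0
g(5) = mex{0} = 1
g(6) = mex{0} = 1
g(7) = mex{0} = 1
g(8) = mex{0} = 1
g(9) = mex{0} = 1
So g(9) = 1.

1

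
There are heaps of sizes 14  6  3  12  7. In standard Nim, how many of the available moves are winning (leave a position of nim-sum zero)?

Compute the nim-sum pairwise:
14 XOR 6 = 8
8 XOR 3 = 11
11 XOR 12 = 7
7 XOR 7 = 0
The nim-sum is already 0, so every move leaves a nonzero nim-sum — there are no winning moves.

0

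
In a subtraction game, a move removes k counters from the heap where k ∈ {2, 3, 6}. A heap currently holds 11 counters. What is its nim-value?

Build the Grundy sequence with g(k) = mex{g(k−s) : s ∈ {2, 3, 6}, s ≤ k}:
k:     0  1  2  3  4  5  6  7  8  9 10 11
g(k):  0  0  1  1  2  0  3  1  2  0  0  1
So g(11) = 1.

1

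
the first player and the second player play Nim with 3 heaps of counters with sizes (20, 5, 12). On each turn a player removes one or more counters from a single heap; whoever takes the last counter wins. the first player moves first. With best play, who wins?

Write each in binary and XOR column by column:
  10100  (20)
  00101  (5)
  01100  (12)
  -----
  11101  (29)
The nim-sum is 29 ≠ 0, so this is an N-position: the player to move can win; the first player has a winning move.

the first player wins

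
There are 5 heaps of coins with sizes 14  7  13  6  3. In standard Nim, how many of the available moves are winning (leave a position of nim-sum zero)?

3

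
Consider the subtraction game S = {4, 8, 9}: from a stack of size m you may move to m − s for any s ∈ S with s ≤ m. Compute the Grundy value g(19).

Compute g(0), g(1), … for moves {4, 8, 9}:
k:     0  1  2  3  4  5  6  7  8  9 10 11 12 13 14 15 16 17 18 19
g(k):  0  0  0  0  1  1  1  1  2  2  2  2  3  0  0  0  0  1  1  1
So g(19) = 1.

1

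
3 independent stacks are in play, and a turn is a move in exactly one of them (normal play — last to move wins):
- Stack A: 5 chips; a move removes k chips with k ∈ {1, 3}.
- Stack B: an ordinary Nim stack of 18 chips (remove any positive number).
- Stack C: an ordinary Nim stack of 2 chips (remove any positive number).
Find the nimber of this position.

17

Build the Grundy sequence for stack A with g(k) = mex{g(k−s) : s ∈ {1, 3}, s ≤ k}:
g(0) = mex{} = 0
g(1) = mex{0} = 1
g(2) = mex{1} = 0
g(3) = mex{0} = 1
g(4) = mex{1} = 0
g(5) = mex{0} = 1
So g(5) = 1.
Stack B is a plain Nim stack of size 18, so its Grundy value is 18.
Stack C is a plain Nim stack of size 2, so its Grundy value is 2.
The value of a disjunctive sum is the nim-sum of the parts.
Combined value = 1 ⊕ 18 ⊕ 2 = 17.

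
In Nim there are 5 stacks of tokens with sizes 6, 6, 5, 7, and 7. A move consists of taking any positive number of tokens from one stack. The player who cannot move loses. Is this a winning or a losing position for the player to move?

Winning position

Compute the nim-sum pairwise:
6 ⊕ 6 = 0
0 ⊕ 5 = 5
5 ⊕ 7 = 2
2 ⊕ 7 = 5
The nim-sum is 5 ≠ 0, so this is an N-position: the player to move can win.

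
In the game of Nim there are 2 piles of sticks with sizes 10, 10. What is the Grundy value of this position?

0

Compute the nim-sum pairwise:
10 XOR 10 = 0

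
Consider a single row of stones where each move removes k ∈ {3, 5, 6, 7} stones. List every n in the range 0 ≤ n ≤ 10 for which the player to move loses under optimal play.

0, 1, 2, 10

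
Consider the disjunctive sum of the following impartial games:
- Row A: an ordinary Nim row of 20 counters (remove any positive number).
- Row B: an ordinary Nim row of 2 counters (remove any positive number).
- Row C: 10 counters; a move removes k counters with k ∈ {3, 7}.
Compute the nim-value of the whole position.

22

Row A is a plain Nim row of size 20, so its Grundy value is 20.
Row B is a plain Nim row of size 2, so its Grundy value is 2.
Grundy values for row C (subtraction set {3, 7}):
g(0) = mex{} = 0
g(1) = mex{} = 0
g(2) = mex{} = 0
g(3) = mex{0} = 1
g(4) = mex{0} = 1
g(5) = mex{0} = 1
g(6) = mex{1} = 0
g(7) = mex{0,1} = 2
g(8) = mex{0,1} = 2
g(9) = mex{0} = 1
g(10) = mex{1,2} = 0
So g(10) = 0.
The value of a disjunctive sum is the nim-sum of the parts.
Combined value = 20 ⊕ 2 ⊕ 0 = 22.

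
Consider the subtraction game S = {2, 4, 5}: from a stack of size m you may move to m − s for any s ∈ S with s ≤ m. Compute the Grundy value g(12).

2

Build the Grundy sequence with g(k) = mex{g(k−s) : s ∈ {2, 4, 5}, s ≤ k}:
g(0) = mex{} = 0
g(1) = mex{} = 0
g(2) = mex{0} = 1
g(3) = mex{0} = 1
g(4) = mex{0,1} = 2
g(5) = mex{0,1} = 2
g(6) = mex{0,1,2} = 3
g(7) = mex{1,2} = 0
g(8) = mex{1,2,3} = 0
g(9) = mex{0,2} = 1
g(10) = mex{0,2,3} = 1
g(11) = mex{0,1,3} = 2
g(12) = mex{0,1} = 2
So g(12) = 2.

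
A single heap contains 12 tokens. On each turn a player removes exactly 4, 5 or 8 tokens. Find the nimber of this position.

Compute g(0), g(1), … for moves {4, 5, 8}:
k:     0  1  2  3  4  5  6  7  8  9 10 11 12
g(k):  0  0  0  0  1  1  1  1  2  2  2  2  0
So g(12) = 0.

0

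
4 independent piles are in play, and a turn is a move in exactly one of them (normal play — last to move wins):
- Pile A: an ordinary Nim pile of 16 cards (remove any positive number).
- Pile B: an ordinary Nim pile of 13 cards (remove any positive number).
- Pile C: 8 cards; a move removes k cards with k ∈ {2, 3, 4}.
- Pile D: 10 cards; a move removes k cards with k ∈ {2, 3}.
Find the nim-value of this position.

28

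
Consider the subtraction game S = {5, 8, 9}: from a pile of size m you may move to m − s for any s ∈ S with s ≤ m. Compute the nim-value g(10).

Build the Grundy sequence with g(k) = mex{g(k−s) : s ∈ {5, 8, 9}, s ≤ k}:
g(0) = mex{} = 0
g(1) = mex{} = 0
g(2) = mex{} = 0
g(3) = mex{} = 0
g(4) = mex{} = 0
g(5) = mex{0} = 1
g(6) = mex{0} = 1
g(7) = mex{0} = 1
g(8) = mex{0} = 1
g(9) = mex{0} = 1
g(10) = mex{0,1} = 2
So g(10) = 2.

2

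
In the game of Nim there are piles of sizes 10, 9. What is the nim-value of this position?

3

Nim-sum: 10 ^ 9 = 3.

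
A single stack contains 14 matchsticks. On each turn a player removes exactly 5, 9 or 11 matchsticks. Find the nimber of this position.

2

Compute g(0), g(1), … for moves {5, 9, 11}:
g(0) = mex{} = 0
g(1) = mex{} = 0
g(2) = mex{} = 0
g(3) = mex{} = 0
g(4) = mex{} = 0
g(5) = mex{0} = 1
g(6) = mex{0} = 1
g(7) = mex{0} = 1
g(8) = mex{0} = 1
g(9) = mex{0} = 1
g(10) = mex{0,1} = 2
g(11) = mex{0,1} = 2
g(12) = mex{0,1} = 2
g(13) = mex{0,1} = 2
g(14) = mex{0,1} = 2
So g(14) = 2.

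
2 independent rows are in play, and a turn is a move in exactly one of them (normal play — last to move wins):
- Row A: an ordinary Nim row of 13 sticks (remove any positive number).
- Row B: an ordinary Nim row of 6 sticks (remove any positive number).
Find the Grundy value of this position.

11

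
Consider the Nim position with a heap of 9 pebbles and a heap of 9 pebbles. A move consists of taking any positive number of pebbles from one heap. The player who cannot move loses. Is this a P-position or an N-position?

P-position

Write each in binary and XOR column by column:
  1001  (9)
  1001  (9)
  ----
  0000  (0)
The nim-sum is 0, so this is a P-position: the player to move is in a losing position under optimal play.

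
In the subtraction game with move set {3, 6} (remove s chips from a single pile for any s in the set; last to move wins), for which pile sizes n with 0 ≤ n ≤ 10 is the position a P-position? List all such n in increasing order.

0, 1, 2, 9, 10

Build the Grundy sequence with g(k) = mex{g(k−s) : s ∈ {3, 6}, s ≤ k}:
k:     0  1  2  3  4  5  6  7  8  9 10
g(k):  0  0  0  1  1  1  2  2  2  0  0
The P-positions (g = 0) in 0..10 are 0, 1, 2, 9, 10.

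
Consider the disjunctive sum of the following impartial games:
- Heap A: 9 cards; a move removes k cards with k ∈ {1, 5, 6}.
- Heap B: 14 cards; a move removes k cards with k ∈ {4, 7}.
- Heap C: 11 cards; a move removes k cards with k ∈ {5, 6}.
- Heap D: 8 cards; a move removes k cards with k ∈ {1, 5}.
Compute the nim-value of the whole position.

3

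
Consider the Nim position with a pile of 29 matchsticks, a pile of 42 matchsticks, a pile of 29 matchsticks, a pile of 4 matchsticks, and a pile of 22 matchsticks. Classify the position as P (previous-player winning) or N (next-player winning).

N-position

Nim-sum: 29 ^ 42 ^ 29 ^ 4 ^ 22 = 56.
The nim-sum is 56 ≠ 0, so this is an N-position: the player to move can win.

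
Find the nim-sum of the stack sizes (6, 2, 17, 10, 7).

24

Compute the nim-sum pairwise:
6 ^ 2 = 4
4 ^ 17 = 21
21 ^ 10 = 31
31 ^ 7 = 24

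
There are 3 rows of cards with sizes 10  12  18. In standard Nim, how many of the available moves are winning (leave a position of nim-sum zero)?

Nim-sum: 10 ^ 12 ^ 18 = 20.
The overall nim-sum is X = 20. A row of size p has a winning move iff p XOR X < p (reduce it to p XOR X).
  10: 10 XOR 20 = 30 ≥ 10 — no move.
  12: 12 XOR 20 = 24 ≥ 12 — no move.
  18: 18 XOR 20 = 6 < 18 — winning move (to 6).
That gives 1 winning move.

1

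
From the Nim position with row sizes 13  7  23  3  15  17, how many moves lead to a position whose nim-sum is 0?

0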